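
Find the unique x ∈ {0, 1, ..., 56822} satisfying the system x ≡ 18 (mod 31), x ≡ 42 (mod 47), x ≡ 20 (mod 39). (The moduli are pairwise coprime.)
The moduli 31, 47, 39 are pairwise coprime, so by the CRT there is a unique solution mod 31·47·39 = 56823.
Solve by successive substitution. Start with x ≡ 18 (mod 31).
  Combine with x ≡ 42 (mod 47): write x = 18 + 31·t and require 18 + 31·t ≡ 42 (mod 47), i.e. 31·t ≡ 42 − 18 ≡ 24 (mod 47). Since 31^(−1) ≡ 44 (mod 47), t ≡ 44·24 ≡ 22 (mod 47). So x ≡ 18 + 31·22 = 700 (mod 1457).
  Combine with x ≡ 20 (mod 39): write x = 700 + 1457·t and require 700 + 1457·t ≡ 20 (mod 39), i.e. 1457·t ≡ 20 − 700 ≡ 22 (mod 39). Since 1457^(−1) ≡ 14 (mod 39) (1457 ≡ 14 (mod 39)), t ≡ 14·22 ≡ 35 (mod 39). So x ≡ 700 + 1457·35 = 51695 (mod 56823).
Unique solution in [0, 56823): x = 51695.

Final answer: x ≡ 51695 (mod 56823); the representative in [0, 56823) is 51695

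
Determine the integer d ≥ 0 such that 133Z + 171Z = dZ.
(133, 171) = (19); d = 19

In the PID Z, (a, b) is generated by gcd(a, b). Compute gcd(171, 133) with the extended Euclidean algorithm, tracking rows (r, s, t) with s·171 + t·133 = r:
  row A: (171, 1, 0)   [1·171 + 0·133 = 171]
  row B: (133, 0, 1)   [0·171 + 1·133 = 133]
  171 = 1·133 + 38   → row C = row A − 1·row B = (38, 1, −1)   [check: 1·171 − 1·133 = 38]
  133 = 3·38 + 19   → row D = row B − 3·row C = (19, −3, 4)   [check: −3·171 + 4·133 = 19]
  38 = 2·19 + 0   → remainder 0, stop. gcd = 19 (last nonzero row D).
So gcd(133, 171) = 19, with Bézout identity −3·171 + 4·133 = 19. Containment (⊇): the Bézout identity exhibits 19 as an element of (133, 171), giving (19) ⊆ (133, 171). Containment (⊆): since 19 | 133 and 19 | 171 (133 = 19·7, 171 = 19·9), every Z-linear combination of 133 and 171 is divisible by 19, so (133, 171) ⊆ (19). Therefore (133, 171) = (19), d = 19.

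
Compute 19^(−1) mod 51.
Apply the extended Euclidean algorithm to (51, 19), tracking rows (r, s, t) with s·51 + t·19 = r. Each division r_prev = q·r_cur + r_new produces the new row as (previous row) − q·(current row):
  row A: (51, 1, 0)   [1·51 + 0·19 = 51]
  row B: (19, 0, 1)   [0·51 + 1·19 = 19]
  51 = 2·19 + 13   → row C = row A − 2·row B = (13, 1, −2)   [check: 1·51 − 2·19 = 13]
  19 = 1·13 + 6   → row D = row B − 1·row C = (6, −1, 3)   [check: −1·51 + 3·19 = 6]
  13 = 2·6 + 1   → row E = row C − 2·row D = (1, 3, −8)   [check: 3·51 − 8·19 = 1]
  6 = 6·1 + 0   → remainder 0, stop. gcd = 1 (last nonzero row E).
The gcd is 1, so 19 is invertible mod 51. The last nonzero row gives 3·51 − 8·19 = 1, so t = −8. So 19^(−1) ≡ −8 ≡ 43 (mod 51). Verify: 19 · 43 = 817 ≡ 1 (mod 51). ✓

Final answer: 19^(−1) ≡ 43 (mod 51)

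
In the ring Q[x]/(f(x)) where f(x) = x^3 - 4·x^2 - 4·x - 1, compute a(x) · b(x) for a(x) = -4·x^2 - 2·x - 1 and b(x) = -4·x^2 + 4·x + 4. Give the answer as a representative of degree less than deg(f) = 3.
First multiply in Q[x] without reducing: a · b = 16·x^4 - 8·x^3 - 20·x^2 - 12·x - 4. Now divide by f(x) = x^3 - 4·x^2 - 4·x - 1, eliminating the leading term at each step:
  leading term 16·x^4: subtract (16·x)·f(x) = 16·x^4 - 64·x^3 - 64·x^2 - 16·x, leaving 56·x^3 + 44·x^2 + 4·x - 4
  leading term 56·x^3: subtract (56)·f(x) = 56·x^3 - 224·x^2 - 224·x - 56, leaving 268·x^2 + 228·x + 52
The degree is now < 3, so this is the remainder. Hence a · b ≡ 268·x^2 + 228·x + 52 in Q[x]/(f).

Final answer: a · b ≡ 268·x^2 + 228·x + 52 (mod f(x))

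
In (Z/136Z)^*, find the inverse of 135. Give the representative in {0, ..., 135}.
Apply the extended Euclidean algorithm to (136, 135), tracking rows (r, s, t) with s·136 + t·135 = r. Each division r_prev = q·r_cur + r_new produces the new row as (previous row) − q·(current row):
  row A: (136, 1, 0)   [1·136 + 0·135 = 136]
  row B: (135, 0, 1)   [0·136 + 1·135 = 135]
  136 = 1·135 + 1   → row C = row A − 1·row B = (1, 1, −1)   [check: 1·136 − 1·135 = 1]
  135 = 135·1 + 0   → remainder 0, stop. gcd = 1 (last nonzero row C).
The gcd is 1, so 135 is invertible mod 136. The last nonzero row gives 1·136 − 1·135 = 1, so t = −1. So 135^(−1) ≡ −1 ≡ 135 (mod 136). Verify: 135 · 135 = 18225 ≡ 1 (mod 136). ✓

Final answer: 135^(−1) ≡ 135 (mod 136)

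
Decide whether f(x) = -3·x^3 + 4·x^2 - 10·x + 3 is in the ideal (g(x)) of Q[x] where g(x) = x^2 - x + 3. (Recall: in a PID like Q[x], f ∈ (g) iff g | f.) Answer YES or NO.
YES

In Q[x] the ideal (g) consists of all multiples of g, so f ∈ (g) iff g | f, i.e. iff the remainder of f on division by g is 0. Divide f by g (g is monic, so eliminate the leading term of the running remainder at each step):
  leading term -3·x^3: subtract (-3·x)·g(x) = -3·x^3 + 3·x^2 - 9·x, leaving x^2 - x + 3
  leading term x^2: subtract (1)·g(x) = x^2 - x + 3, leaving 0
The remainder is 0, so f(x) = g(x) · h(x) with h(x) = 1 - 3·x. Hence g | f, i.e. f ∈ (g).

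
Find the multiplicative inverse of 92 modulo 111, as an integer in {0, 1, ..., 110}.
Apply the extended Euclidean algorithm to (111, 92), tracking rows (r, s, t) with s·111 + t·92 = r. Each division r_prev = q·r_cur + r_new produces the new row as (previous row) − q·(current row):
  row A: (111, 1, 0)   [1·111 + 0·92 = 111]
  row B: (92, 0, 1)   [0·111 + 1·92 = 92]
  111 = 1·92 + 19   → row C = row A − 1·row B = (19, 1, −1)   [check: 1·111 − 1·92 = 19]
  92 = 4·19 + 16   → row D = row B − 4·row C = (16, −4, 5)   [check: −4·111 + 5·92 = 16]
  19 = 1·16 + 3   → row E = row C − 1·row D = (3, 5, −6)   [check: 5·111 − 6·92 = 3]
  16 = 5·3 + 1   → row F = row D − 5·row E = (1, −29, 35)   [check: −29·111 + 35·92 = 1]
  3 = 3·1 + 0   → remainder 0, stop. gcd = 1 (last nonzero row F).
The gcd is 1, so 92 is invertible mod 111. The last nonzero row gives −29·111 + 35·92 = 1, so t = 35. So 92^(−1) ≡ 35 (mod 111). Verify: 92 · 35 = 3220 ≡ 1 (mod 111). ✓

Final answer: 92^(−1) ≡ 35 (mod 111)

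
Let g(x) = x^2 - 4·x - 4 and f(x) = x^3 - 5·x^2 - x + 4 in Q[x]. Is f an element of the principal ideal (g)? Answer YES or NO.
NO

In Q[x] the ideal (g) consists of all multiples of g, so f ∈ (g) iff g | f, i.e. iff the remainder of f on division by g is 0. Divide f by g (g is monic, so eliminate the leading term of the running remainder at each step):
  leading term x^3: subtract (x)·g(x) = x^3 - 4·x^2 - 4·x, leaving -x^2 + 3·x + 4
  leading term -x^2: subtract (-1)·g(x) = -x^2 + 4·x + 4, leaving -x
The remainder r(x) = -x ≠ 0 (and deg r < deg g), so g ∤ f, i.e. f ∉ (g).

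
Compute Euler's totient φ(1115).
φ(1115) = 888

φ is multiplicative, with φ(p^e) = p^e − p^(e−1). Factorise 1115 = 5 · 223. Then
  φ(1115) = (5 − 1) · (223 − 1) = 4 · 222 = 888.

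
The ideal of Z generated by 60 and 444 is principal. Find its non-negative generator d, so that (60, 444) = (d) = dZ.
(60, 444) = (12); d = 12

In the PID Z, (a, b) is generated by gcd(a, b). Compute gcd(444, 60) with the extended Euclidean algorithm, tracking rows (r, s, t) with s·444 + t·60 = r:
  row A: (444, 1, 0)   [1·444 + 0·60 = 444]
  row B: (60, 0, 1)   [0·444 + 1·60 = 60]
  444 = 7·60 + 24   → row C = row A − 7·row B = (24, 1, −7)   [check: 1·444 − 7·60 = 24]
  60 = 2·24 + 12   → row D = row B − 2·row C = (12, −2, 15)   [check: −2·444 + 15·60 = 12]
  24 = 2·12 + 0   → remainder 0, stop. gcd = 12 (last nonzero row D).
So gcd(60, 444) = 12, with Bézout identity −2·444 + 15·60 = 12. Containment (⊇): the Bézout identity exhibits 12 as an element of (60, 444), giving (12) ⊆ (60, 444). Containment (⊆): since 12 | 60 and 12 | 444 (60 = 12·5, 444 = 12·37), every Z-linear combination of 60 and 444 is divisible by 12, so (60, 444) ⊆ (12). Therefore (60, 444) = (12), d = 12.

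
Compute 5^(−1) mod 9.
Apply the extended Euclidean algorithm to (9, 5), tracking rows (r, s, t) with s·9 + t·5 = r. Each division r_prev = q·r_cur + r_new produces the new row as (previous row) − q·(current row):
  row A: (9, 1, 0)   [1·9 + 0·5 = 9]
  row B: (5, 0, 1)   [0·9 + 1·5 = 5]
  9 = 1·5 + 4   → row C = row A − 1·row B = (4, 1, −1)   [check: 1·9 − 1·5 = 4]
  5 = 1·4 + 1   → row D = row B − 1·row C = (1, −1, 2)   [check: −1·9 + 2·5 = 1]
  4 = 4·1 + 0   → remainder 0, stop. gcd = 1 (last nonzero row D).
The gcd is 1, so 5 is invertible mod 9. The last nonzero row gives −1·9 + 2·5 = 1, so t = 2. So 5^(−1) ≡ 2 (mod 9). Verify: 5 · 2 = 10 ≡ 1 (mod 9). ✓

Final answer: 5^(−1) ≡ 2 (mod 9)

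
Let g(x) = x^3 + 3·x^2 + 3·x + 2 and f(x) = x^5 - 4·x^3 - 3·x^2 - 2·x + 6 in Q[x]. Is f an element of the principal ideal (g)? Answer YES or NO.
In Q[x] the ideal (g) consists of all multiples of g, so f ∈ (g) iff g | f, i.e. iff the remainder of f on division by g is 0. Divide f by g (g is monic, so eliminate the leading term of the running remainder at each step):
  leading term x^5: subtract (x^2)·g(x) = x^5 + 3·x^4 + 3·x^3 + 2·x^2, leaving -3·x^4 - 7·x^3 - 5·x^2 - 2·x + 6
  leading term -3·x^4: subtract (-3·x)·g(x) = -3·x^4 - 9·x^3 - 9·x^2 - 6·x, leaving 2·x^3 + 4·x^2 + 4·x + 6
  leading term 2·x^3: subtract (2)·g(x) = 2·x^3 + 6·x^2 + 6·x + 4, leaving -2·x^2 - 2·x + 2
The remainder r(x) = -2·x^2 - 2·x + 2 ≠ 0 (and deg r < deg g), so g ∤ f, i.e. f ∉ (g).

Final answer: NO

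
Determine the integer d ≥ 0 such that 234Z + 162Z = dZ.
In the PID Z, (a, b) is generated by gcd(a, b). Compute gcd(234, 162) with the extended Euclidean algorithm, tracking rows (r, s, t) with s·234 + t·162 = r:
  row A: (234, 1, 0)   [1·234 + 0·162 = 234]
  row B: (162, 0, 1)   [0·234 + 1·162 = 162]
  234 = 1·162 + 72   → row C = row A − 1·row B = (72, 1, −1)   [check: 1·234 − 1·162 = 72]
  162 = 2·72 + 18   → row D = row B − 2·row C = (18, −2, 3)   [check: −2·234 + 3·162 = 18]
  72 = 4·18 + 0   → remainder 0, stop. gcd = 18 (last nonzero row D).
So gcd(234, 162) = 18, with Bézout identity −2·234 + 3·162 = 18. Containment (⊇): the Bézout identity exhibits 18 as an element of (234, 162), giving (18) ⊆ (234, 162). Containment (⊆): since 18 | 234 and 18 | 162 (234 = 18·13, 162 = 18·9), every Z-linear combination of 234 and 162 is divisible by 18, so (234, 162) ⊆ (18). Therefore (234, 162) = (18), d = 18.

Final answer: (234, 162) = (18); d = 18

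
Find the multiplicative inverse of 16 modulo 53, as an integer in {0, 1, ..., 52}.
16^(−1) ≡ 10 (mod 53)

Apply the extended Euclidean algorithm to (53, 16), tracking rows (r, s, t) with s·53 + t·16 = r. Each division r_prev = q·r_cur + r_new produces the new row as (previous row) − q·(current row):
  row A: (53, 1, 0)   [1·53 + 0·16 = 53]
  row B: (16, 0, 1)   [0·53 + 1·16 = 16]
  53 = 3·16 + 5   → row C = row A − 3·row B = (5, 1, −3)   [check: 1·53 − 3·16 = 5]
  16 = 3·5 + 1   → row D = row B − 3·row C = (1, −3, 10)   [check: −3·53 + 10·16 = 1]
  5 = 5·1 + 0   → remainder 0, stop. gcd = 1 (last nonzero row D).
The gcd is 1, so 16 is invertible mod 53. The last nonzero row gives −3·53 + 10·16 = 1, so t = 10. So 16^(−1) ≡ 10 (mod 53). Verify: 16 · 10 = 160 ≡ 1 (mod 53). ✓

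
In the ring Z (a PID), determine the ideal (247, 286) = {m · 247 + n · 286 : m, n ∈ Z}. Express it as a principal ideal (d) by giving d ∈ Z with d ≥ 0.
In the PID Z, (a, b) is generated by gcd(a, b). Compute gcd(286, 247) with the extended Euclidean algorithm, tracking rows (r, s, t) with s·286 + t·247 = r:
  row A: (286, 1, 0)   [1·286 + 0·247 = 286]
  row B: (247, 0, 1)   [0·286 + 1·247 = 247]
  286 = 1·247 + 39   → row C = row A − 1·row B = (39, 1, −1)   [check: 1·286 − 1·247 = 39]
  247 = 6·39 + 13   → row D = row B − 6·row C = (13, −6, 7)   [check: −6·286 + 7·247 = 13]
  39 = 3·13 + 0   → remainder 0, stop. gcd = 13 (last nonzero row D).
So gcd(247, 286) = 13, with Bézout identity −6·286 + 7·247 = 13. Containment (⊇): the Bézout identity exhibits 13 as an element of (247, 286), giving (13) ⊆ (247, 286). Containment (⊆): since 13 | 247 and 13 | 286 (247 = 13·19, 286 = 13·22), every Z-linear combination of 247 and 286 is divisible by 13, so (247, 286) ⊆ (13). Therefore (247, 286) = (13), d = 13.

Final answer: (247, 286) = (13); d = 13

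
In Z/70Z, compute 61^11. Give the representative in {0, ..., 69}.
Use repeated squaring. Binary(11) = 1011. Walk through the bits of the exponent 11 left-to-right: at each bit after the leading one, square the running value, then multiply by 61 if the bit is 1 (always reducing mod 70):
  bit 1 = 1 (leading): start with 61.
  bit 2 = 0: square 61^2 = 3721 ≡ 11 (mod 70).
  bit 3 = 1: square 11^2 = 121 ≡ 51; bit is 1, so multiply 51·61 = 3111 ≡ 31 (mod 70).
  bit 4 = 1: square 31^2 = 961 ≡ 51; bit is 1, so multiply 51·61 = 3111 ≡ 31 (mod 70).
Final value: 61^11 ≡ 31 (mod 70).

Final answer: 31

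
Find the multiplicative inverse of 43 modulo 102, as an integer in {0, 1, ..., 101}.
43^(−1) ≡ 19 (mod 102)

Apply the extended Euclidean algorithm to (102, 43), tracking rows (r, s, t) with s·102 + t·43 = r. Each division r_prev = q·r_cur + r_new produces the new row as (previous row) − q·(current row):
  row A: (102, 1, 0)   [1·102 + 0·43 = 102]
  row B: (43, 0, 1)   [0·102 + 1·43 = 43]
  102 = 2·43 + 16   → row C = row A − 2·row B = (16, 1, −2)   [check: 1·102 − 2·43 = 16]
  43 = 2·16 + 11   → row D = row B − 2·row C = (11, −2, 5)   [check: −2·102 + 5·43 = 11]
  16 = 1·11 + 5   → row E = row C − 1·row D = (5, 3, −7)   [check: 3·102 − 7·43 = 5]
  11 = 2·5 + 1   → row F = row D − 2·row E = (1, −8, 19)   [check: −8·102 + 19·43 = 1]
  5 = 5·1 + 0   → remainder 0, stop. gcd = 1 (last nonzero row F).
The gcd is 1, so 43 is invertible mod 102. The last nonzero row gives −8·102 + 19·43 = 1, so t = 19. So 43^(−1) ≡ 19 (mod 102). Verify: 43 · 19 = 817 ≡ 1 (mod 102). ✓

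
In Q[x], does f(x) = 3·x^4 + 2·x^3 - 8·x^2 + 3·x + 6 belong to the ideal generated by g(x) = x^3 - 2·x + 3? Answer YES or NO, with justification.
NO

In Q[x] the ideal (g) consists of all multiples of g, so f ∈ (g) iff g | f, i.e. iff the remainder of f on division by g is 0. Divide f by g (g is monic, so eliminate the leading term of the running remainder at each step):
  leading term 3·x^4: subtract (3·x)·g(x) = 3·x^4 - 6·x^2 + 9·x, leaving 2·x^3 - 2·x^2 - 6·x + 6
  leading term 2·x^3: subtract (2)·g(x) = 2·x^3 - 4·x + 6, leaving -2·x^2 - 2·x
The remainder r(x) = -2·x^2 - 2·x ≠ 0 (and deg r < deg g), so g ∤ f, i.e. f ∉ (g).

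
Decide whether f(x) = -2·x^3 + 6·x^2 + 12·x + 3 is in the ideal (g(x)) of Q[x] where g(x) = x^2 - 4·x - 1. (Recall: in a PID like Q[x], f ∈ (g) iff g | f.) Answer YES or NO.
NO

In Q[x] the ideal (g) consists of all multiples of g, so f ∈ (g) iff g | f, i.e. iff the remainder of f on division by g is 0. Divide f by g (g is monic, so eliminate the leading term of the running remainder at each step):
  leading term -2·x^3: subtract (-2·x)·g(x) = -2·x^3 + 8·x^2 + 2·x, leaving -2·x^2 + 10·x + 3
  leading term -2·x^2: subtract (-2)·g(x) = -2·x^2 + 8·x + 2, leaving 2·x + 1
The remainder r(x) = 2·x + 1 ≠ 0 (and deg r < deg g), so g ∤ f, i.e. f ∉ (g).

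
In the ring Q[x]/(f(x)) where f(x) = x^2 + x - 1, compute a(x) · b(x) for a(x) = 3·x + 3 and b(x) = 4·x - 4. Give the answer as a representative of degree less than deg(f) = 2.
a · b ≡ -12·x (mod f(x))

First multiply in Q[x] without reducing: a · b = 12·x^2 - 12. Now divide by f(x) = x^2 + x - 1, eliminating the leading term at each step:
  leading term 12·x^2: subtract (12)·f(x) = 12·x^2 + 12·x - 12, leaving -12·x
The degree is now < 2, so this is the remainder. Hence a · b ≡ -12·x in Q[x]/(f).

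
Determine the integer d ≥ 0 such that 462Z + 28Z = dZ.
In the PID Z, (a, b) is generated by gcd(a, b). Compute gcd(462, 28) with the extended Euclidean algorithm, tracking rows (r, s, t) with s·462 + t·28 = r:
  row A: (462, 1, 0)   [1·462 + 0·28 = 462]
  row B: (28, 0, 1)   [0·462 + 1·28 = 28]
  462 = 16·28 + 14   → row C = row A − 16·row B = (14, 1, −16)   [check: 1·462 − 16·28 = 14]
  28 = 2·14 + 0   → remainder 0, stop. gcd = 14 (last nonzero row C).
So gcd(462, 28) = 14, with Bézout identity 1·462 − 16·28 = 14. Containment (⊇): the Bézout identity exhibits 14 as an element of (462, 28), giving (14) ⊆ (462, 28). Containment (⊆): since 14 | 462 and 14 | 28 (462 = 14·33, 28 = 14·2), every Z-linear combination of 462 and 28 is divisible by 14, so (462, 28) ⊆ (14). Therefore (462, 28) = (14), d = 14.

Final answer: (462, 28) = (14); d = 14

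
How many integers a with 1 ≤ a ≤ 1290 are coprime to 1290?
The number of a ∈ {1, ..., 1290} with gcd(a, 1290) = 1 is by definition Euler's totient φ(1290). φ is multiplicative, with φ(p^e) = p^e − p^(e−1). Factorise 1290 = 2 · 3 · 5 · 43. Then
  φ(1290) = (2 − 1) · (3 − 1) · (5 − 1) · (43 − 1) = 1 · 2 · 4 · 42 = 336.
So there are 336 such integers.

Final answer: 336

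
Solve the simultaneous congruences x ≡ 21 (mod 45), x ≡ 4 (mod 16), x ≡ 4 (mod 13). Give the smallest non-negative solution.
x ≡ 9156 (mod 9360); the representative in [0, 9360) is 9156

The moduli 45, 16, 13 are pairwise coprime, so by the CRT there is a unique solution mod 45·16·13 = 9360.
Solve by successive substitution. Start with x ≡ 21 (mod 45).
  Combine with x ≡ 4 (mod 16): write x = 21 + 45·t and require 21 + 45·t ≡ 4 (mod 16), i.e. 45·t ≡ 4 − 21 ≡ 15 (mod 16). Since 45^(−1) ≡ 5 (mod 16) (45 ≡ 13 (mod 16)), t ≡ 5·15 ≡ 11 (mod 16). So x ≡ 21 + 45·11 = 516 (mod 720).
  Combine with x ≡ 4 (mod 13): write x = 516 + 720·t and require 516 + 720·t ≡ 4 (mod 13), i.e. 720·t ≡ 4 − 516 ≡ 8 (mod 13). Since 720^(−1) ≡ 8 (mod 13) (720 ≡ 5 (mod 13)), t ≡ 8·8 ≡ 12 (mod 13). So x ≡ 516 + 720·12 = 9156 (mod 9360).
Unique solution in [0, 9360): x = 9156.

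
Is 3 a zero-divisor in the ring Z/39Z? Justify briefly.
gcd(3, 39) = 3 > 1, so 3 is not a unit in Z/39Z. In Z/nZ every nonzero non-unit is a zero-divisor: explicitly, take b = 39/gcd = 13 ≠ 0 (mod 39); then 3·13 = 39 = 1·39, i.e. 3·13 ≡ 0 (mod 39). So 3 is a zero-divisor.

Final answer: YES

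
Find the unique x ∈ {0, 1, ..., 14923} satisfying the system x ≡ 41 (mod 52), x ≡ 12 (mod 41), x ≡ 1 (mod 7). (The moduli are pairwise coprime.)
x ≡ 13665 (mod 14924); the representative in [0, 14924) is 13665

The moduli 52, 41, 7 are pairwise coprime, so by the CRT there is a unique solution mod 52·41·7 = 14924.
Solve by successive substitution. Start with x ≡ 41 (mod 52).
  Combine with x ≡ 12 (mod 41): write x = 41 + 52·t and require 41 + 52·t ≡ 12 (mod 41), i.e. 52·t ≡ 12 − 41 ≡ 12 (mod 41). Since 52^(−1) ≡ 15 (mod 41) (52 ≡ 11 (mod 41)), t ≡ 15·12 ≡ 16 (mod 41). So x ≡ 41 + 52·16 = 873 (mod 2132).
  Combine with x ≡ 1 (mod 7): write x = 873 + 2132·t and require 873 + 2132·t ≡ 1 (mod 7), i.e. 2132·t ≡ 1 − 873 ≡ 3 (mod 7). Since 2132^(−1) ≡ 2 (mod 7) (2132 ≡ 4 (mod 7)), t ≡ 2·3 ≡ 6 (mod 7). So x ≡ 873 + 2132·6 = 13665 (mod 14924).
Unique solution in [0, 14924): x = 13665.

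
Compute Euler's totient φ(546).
φ is multiplicative, with φ(p^e) = p^e − p^(e−1). Factorise 546 = 2 · 3 · 7 · 13. Then
  φ(546) = (2 − 1) · (3 − 1) · (7 − 1) · (13 − 1) = 1 · 2 · 6 · 12 = 144.

Final answer: φ(546) = 144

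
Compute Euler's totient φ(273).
φ(273) = 144

φ is multiplicative, with φ(p^e) = p^e − p^(e−1). Factorise 273 = 3 · 7 · 13. Then
  φ(273) = (3 − 1) · (7 − 1) · (13 − 1) = 2 · 6 · 12 = 144.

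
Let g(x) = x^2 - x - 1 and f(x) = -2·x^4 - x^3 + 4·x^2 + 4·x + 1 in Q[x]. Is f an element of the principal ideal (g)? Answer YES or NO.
YES

In Q[x] the ideal (g) consists of all multiples of g, so f ∈ (g) iff g | f, i.e. iff the remainder of f on division by g is 0. Divide f by g (g is monic, so eliminate the leading term of the running remainder at each step):
  leading term -2·x^4: subtract (-2·x^2)·g(x) = -2·x^4 + 2·x^3 + 2·x^2, leaving -3·x^3 + 2·x^2 + 4·x + 1
  leading term -3·x^3: subtract (-3·x)·g(x) = -3·x^3 + 3·x^2 + 3·x, leaving -x^2 + x + 1
  leading term -x^2: subtract (-1)·g(x) = -x^2 + x + 1, leaving 0
The remainder is 0, so f(x) = g(x) · h(x) with h(x) = -2·x^2 - 3·x - 1. Hence g | f, i.e. f ∈ (g).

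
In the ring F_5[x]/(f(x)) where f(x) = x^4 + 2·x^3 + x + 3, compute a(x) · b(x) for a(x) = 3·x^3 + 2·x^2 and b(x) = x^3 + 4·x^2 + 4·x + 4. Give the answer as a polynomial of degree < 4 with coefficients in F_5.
a · b ≡ 4·x^3 + x^2 + 2·x + 3 (mod f(x))

Multiply as integer polynomials: a · b = 3·x^6 + 14·x^5 + 20·x^4 + 20·x^3 + 8·x^2. Reducing coefficients mod 5: a · b ≡ 3·x^6 + 4·x^5 + 3·x^2. Now divide by f(x) = x^4 + 2·x^3 + x + 3 in F_5[x], eliminating the leading term at each step:
  leading term 3·x^6: subtract (3·x^2)·f(x) = 3·x^6 + x^5 + 3·x^3 + 4·x^2, leaving 3·x^5 + 2·x^3 + 4·x^2 (coefficients mod 5)
  leading term 3·x^5: subtract (3·x)·f(x) = 3·x^5 + x^4 + 3·x^2 + 4·x, leaving 4·x^4 + 2·x^3 + x^2 + x (coefficients mod 5)
  leading term 4·x^4: subtract (4)·f(x) = 4·x^4 + 3·x^3 + 4·x + 2, leaving 4·x^3 + x^2 + 2·x + 3 (coefficients mod 5)
The degree is now < 4, so this is the remainder. Hence a · b ≡ 4·x^3 + x^2 + 2·x + 3 in F_5[x]/(f).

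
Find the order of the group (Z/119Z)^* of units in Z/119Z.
(Z/119Z)^* consists of the classes a with gcd(a, 119) = 1, so its order is φ(119). φ is multiplicative, with φ(p^e) = p^e − p^(e−1). Factorise 119 = 7 · 17. Then
  φ(119) = (7 − 1) · (17 − 1) = 6 · 16 = 96.
Thus |(Z/119Z)^*| = 96.

Final answer: |(Z/119Z)^*| = 96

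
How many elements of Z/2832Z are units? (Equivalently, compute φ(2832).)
Z/2832Z has φ(2832) = 928 units

An element a ∈ Z/2832Z is a unit iff gcd(a, 2832) = 1, so the number of units is φ(2832). φ is multiplicative, with φ(p^e) = p^e − p^(e−1). Factorise 2832 = 2^4 · 3 · 59. Then
  φ(2832) = (2^4 − 2^3) · (3 − 1) · (59 − 1) = 8 · 2 · 58 = 928.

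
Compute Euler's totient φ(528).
φ is multiplicative, with φ(p^e) = p^e − p^(e−1). Factorise 528 = 2^4 · 3 · 11. Then
  φ(528) = (2^4 − 2^3) · (3 − 1) · (11 − 1) = 8 · 2 · 10 = 160.

Final answer: φ(528) = 160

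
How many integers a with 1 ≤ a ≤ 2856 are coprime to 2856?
768

The number of a ∈ {1, ..., 2856} with gcd(a, 2856) = 1 is by definition Euler's totient φ(2856). φ is multiplicative, with φ(p^e) = p^e − p^(e−1). Factorise 2856 = 2^3 · 3 · 7 · 17. Then
  φ(2856) = (2^3 − 2^2) · (3 − 1) · (7 − 1) · (17 − 1) = 4 · 2 · 6 · 16 = 768.
So there are 768 such integers.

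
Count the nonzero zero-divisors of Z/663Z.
In Z/663Z each nonzero element is either a unit (gcd with 663 is 1) or a zero-divisor (gcd > 1). The number of units is φ(663): factorise 663 = 3 · 13 · 17, so φ(663) = (3 − 1) · (13 − 1) · (17 − 1) = 2 · 12 · 16 = 384. The nonzero elements number 663 − 1 = 662. Hence the nonzero zero-divisors number 662 − 384 = 278.

Final answer: Z/663Z has 278 nonzero zero-divisors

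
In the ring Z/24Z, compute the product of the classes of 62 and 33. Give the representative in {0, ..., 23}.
6

Reduce the factors first: 62 ≡ 14, 33 ≡ 9 (mod 24), so 62 · 33 ≡ 14 · 9 (mod 24). 14 · 9 = 126. Dividing by 24: 126 = 5·24 + 6. So (62 · 33) mod 24 = 6.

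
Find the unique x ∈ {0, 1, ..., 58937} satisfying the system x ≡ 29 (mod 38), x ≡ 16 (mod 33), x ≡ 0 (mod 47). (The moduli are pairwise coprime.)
x ≡ 42817 (mod 58938); the representative in [0, 58938) is 42817

The moduli 38, 33, 47 are pairwise coprime, so by the CRT there is a unique solution mod 38·33·47 = 58938.
Solve by successive substitution. Start with x ≡ 29 (mod 38).
  Combine with x ≡ 16 (mod 33): write x = 29 + 38·t and require 29 + 38·t ≡ 16 (mod 33), i.e. 38·t ≡ 16 − 29 ≡ 20 (mod 33). Since 38^(−1) ≡ 20 (mod 33) (38 ≡ 5 (mod 33)), t ≡ 20·20 ≡ 4 (mod 33). So x ≡ 29 + 38·4 = 181 (mod 1254).
  Combine with x ≡ 0 (mod 47): write x = 181 + 1254·t and require 181 + 1254·t ≡ 0 (mod 47), i.e. 1254·t ≡ 0 − 181 ≡ 7 (mod 47). Since 1254^(−1) ≡ 25 (mod 47) (1254 ≡ 32 (mod 47)), t ≡ 25·7 ≡ 34 (mod 47). So x ≡ 181 + 1254·34 = 42817 (mod 58938).
Unique solution in [0, 58938): x = 42817.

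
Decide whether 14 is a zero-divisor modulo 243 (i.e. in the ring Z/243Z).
gcd(14, 243) = 1, so 14 is a unit in Z/243Z (it has a multiplicative inverse). A unit cannot be a zero-divisor: if 14·b ≡ 0 then multiplying both sides by 14^(−1) gives b ≡ 0. So 14 is not a zero-divisor.

Final answer: NO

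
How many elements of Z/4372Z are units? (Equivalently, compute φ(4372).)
Z/4372Z has φ(4372) = 2184 units

An element a ∈ Z/4372Z is a unit iff gcd(a, 4372) = 1, so the number of units is φ(4372). φ is multiplicative, with φ(p^e) = p^e − p^(e−1). Factorise 4372 = 2^2 · 1093. Then
  φ(4372) = (2^2 − 2^1) · (1093 − 1) = 2 · 1092 = 2184.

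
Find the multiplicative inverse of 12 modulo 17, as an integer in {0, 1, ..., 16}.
Apply the extended Euclidean algorithm to (17, 12), tracking rows (r, s, t) with s·17 + t·12 = r. Each division r_prev = q·r_cur + r_new produces the new row as (previous row) − q·(current row):
  row A: (17, 1, 0)   [1·17 + 0·12 = 17]
  row B: (12, 0, 1)   [0·17 + 1·12 = 12]
  17 = 1·12 + 5   → row C = row A − 1·row B = (5, 1, −1)   [check: 1·17 − 1·12 = 5]
  12 = 2·5 + 2   → row D = row B − 2·row C = (2, −2, 3)   [check: −2·17 + 3·12 = 2]
  5 = 2·2 + 1   → row E = row C − 2·row D = (1, 5, −7)   [check: 5·17 − 7·12 = 1]
  2 = 2·1 + 0   → remainder 0, stop. gcd = 1 (last nonzero row E).
The gcd is 1, so 12 is invertible mod 17. The last nonzero row gives 5·17 − 7·12 = 1, so t = −7. So 12^(−1) ≡ −7 ≡ 10 (mod 17). Verify: 12 · 10 = 120 ≡ 1 (mod 17). ✓

Final answer: 12^(−1) ≡ 10 (mod 17)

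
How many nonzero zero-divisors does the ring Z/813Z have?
Z/813Z has 272 nonzero zero-divisors

In Z/813Z each nonzero element is either a unit (gcd with 813 is 1) or a zero-divisor (gcd > 1). The number of units is φ(813): factorise 813 = 3 · 271, so φ(813) = (3 − 1) · (271 − 1) = 2 · 270 = 540. The nonzero elements number 813 − 1 = 812. Hence the nonzero zero-divisors number 812 − 540 = 272.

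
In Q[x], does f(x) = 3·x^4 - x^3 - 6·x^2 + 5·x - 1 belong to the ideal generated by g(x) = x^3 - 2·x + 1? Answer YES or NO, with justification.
YES

In Q[x] the ideal (g) consists of all multiples of g, so f ∈ (g) iff g | f, i.e. iff the remainder of f on division by g is 0. Divide f by g (g is monic, so eliminate the leading term of the running remainder at each step):
  leading term 3·x^4: subtract (3·x)·g(x) = 3·x^4 - 6·x^2 + 3·x, leaving -x^3 + 2·x - 1
  leading term -x^3: subtract (-1)·g(x) = -x^3 + 2·x - 1, leaving 0
The remainder is 0, so f(x) = g(x) · h(x) with h(x) = 3·x - 1. Hence g | f, i.e. f ∈ (g).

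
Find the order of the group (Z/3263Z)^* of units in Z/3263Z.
(Z/3263Z)^* consists of the classes a with gcd(a, 3263) = 1, so its order is φ(3263). φ is multiplicative, with φ(p^e) = p^e − p^(e−1). Factorise 3263 = 13 · 251. Then
  φ(3263) = (13 − 1) · (251 − 1) = 12 · 250 = 3000.
Thus |(Z/3263Z)^*| = 3000.

Final answer: |(Z/3263Z)^*| = 3000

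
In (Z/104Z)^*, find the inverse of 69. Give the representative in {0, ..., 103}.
Apply the extended Euclidean algorithm to (104, 69), tracking rows (r, s, t) with s·104 + t·69 = r. Each division r_prev = q·r_cur + r_new produces the new row as (previous row) − q·(current row):
  row A: (104, 1, 0)   [1·104 + 0·69 = 104]
  row B: (69, 0, 1)   [0·104 + 1·69 = 69]
  104 = 1·69 + 35   → row C = row A − 1·row B = (35, 1, −1)   [check: 1·104 − 1·69 = 35]
  69 = 1·35 + 34   → row D = row B − 1·row C = (34, −1, 2)   [check: −1·104 + 2·69 = 34]
  35 = 1·34 + 1   → row E = row C − 1·row D = (1, 2, −3)   [check: 2·104 − 3·69 = 1]
  34 = 34·1 + 0   → remainder 0, stop. gcd = 1 (last nonzero row E).
The gcd is 1, so 69 is invertible mod 104. The last nonzero row gives 2·104 − 3·69 = 1, so t = −3. So 69^(−1) ≡ −3 ≡ 101 (mod 104). Verify: 69 · 101 = 6969 ≡ 1 (mod 104). ✓

Final answer: 69^(−1) ≡ 101 (mod 104)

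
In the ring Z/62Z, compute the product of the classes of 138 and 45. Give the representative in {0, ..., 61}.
10

Reduce the factors first: 138 ≡ 14 (mod 62), so 138 · 45 ≡ 14 · 45 (mod 62). 14 · 45 = 630. Dividing by 62: 630 = 10·62 + 10. So (138 · 45) mod 62 = 10.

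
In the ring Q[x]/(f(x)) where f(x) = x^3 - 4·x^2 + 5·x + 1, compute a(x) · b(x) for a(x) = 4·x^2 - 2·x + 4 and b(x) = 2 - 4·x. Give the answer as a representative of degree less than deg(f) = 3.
a · b ≡ -48·x^2 + 60·x + 24 (mod f(x))

First multiply in Q[x] without reducing: a · b = -16·x^3 + 16·x^2 - 20·x + 8. Now divide by f(x) = x^3 - 4·x^2 + 5·x + 1, eliminating the leading term at each step:
  leading term -16·x^3: subtract (-16)·f(x) = -16·x^3 + 64·x^2 - 80·x - 16, leaving -48·x^2 + 60·x + 24
The degree is now < 3, so this is the remainder. Hence a · b ≡ -48·x^2 + 60·x + 24 in Q[x]/(f).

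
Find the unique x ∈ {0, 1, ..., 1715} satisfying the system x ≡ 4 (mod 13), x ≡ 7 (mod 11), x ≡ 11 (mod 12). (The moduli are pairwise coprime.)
The moduli 13, 11, 12 are pairwise coprime, so by the CRT there is a unique solution mod 13·11·12 = 1716.
Solve by successive substitution. Start with x ≡ 4 (mod 13).
  Combine with x ≡ 7 (mod 11): write x = 4 + 13·t and require 4 + 13·t ≡ 7 (mod 11), i.e. 13·t ≡ 7 − 4 ≡ 3 (mod 11). Since 13^(−1) ≡ 6 (mod 11) (13 ≡ 2 (mod 11)), t ≡ 6·3 ≡ 7 (mod 11). So x ≡ 4 + 13·7 = 95 (mod 143).
  Combine with x ≡ 11 (mod 12): write x = 95 + 143·t and require 95 + 143·t ≡ 11 (mod 12), i.e. 143·t ≡ 11 − 95 ≡ 0 (mod 12). Since 143^(−1) ≡ 11 (mod 12) (143 ≡ 11 (mod 12)), t ≡ 11·0 ≡ 0 (mod 12). So x ≡ 95 + 143·0 = 95 (mod 1716).
Unique solution in [0, 1716): x = 95.

Final answer: x ≡ 95 (mod 1716); the representative in [0, 1716) is 95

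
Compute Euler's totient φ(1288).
φ(1288) = 528

φ is multiplicative, with φ(p^e) = p^e − p^(e−1). Factorise 1288 = 2^3 · 7 · 23. Then
  φ(1288) = (2^3 − 2^2) · (7 − 1) · (23 − 1) = 4 · 6 · 22 = 528.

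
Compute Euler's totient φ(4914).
φ(4914) = 1296

φ is multiplicative, with φ(p^e) = p^e − p^(e−1). Factorise 4914 = 2 · 3^3 · 7 · 13. Then
  φ(4914) = (2 − 1) · (3^3 − 3^2) · (7 − 1) · (13 − 1) = 1 · 18 · 6 · 12 = 1296.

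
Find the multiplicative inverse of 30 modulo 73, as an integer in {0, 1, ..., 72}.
30^(−1) ≡ 56 (mod 73)

Apply the extended Euclidean algorithm to (73, 30), tracking rows (r, s, t) with s·73 + t·30 = r. Each division r_prev = q·r_cur + r_new produces the new row as (previous row) − q·(current row):
  row A: (73, 1, 0)   [1·73 + 0·30 = 73]
  row B: (30, 0, 1)   [0·73 + 1·30 = 30]
  73 = 2·30 + 13   → row C = row A − 2·row B = (13, 1, −2)   [check: 1·73 − 2·30 = 13]
  30 = 2·13 + 4   → row D = row B − 2·row C = (4, −2, 5)   [check: −2·73 + 5·30 = 4]
  13 = 3·4 + 1   → row E = row C − 3·row D = (1, 7, −17)   [check: 7·73 − 17·30 = 1]
  4 = 4·1 + 0   → remainder 0, stop. gcd = 1 (last nonzero row E).
The gcd is 1, so 30 is invertible mod 73. The last nonzero row gives 7·73 − 17·30 = 1, so t = −17. So 30^(−1) ≡ −17 ≡ 56 (mod 73). Verify: 30 · 56 = 1680 ≡ 1 (mod 73). ✓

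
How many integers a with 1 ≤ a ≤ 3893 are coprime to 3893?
The number of a ∈ {1, ..., 3893} with gcd(a, 3893) = 1 is by definition Euler's totient φ(3893). φ is multiplicative, with φ(p^e) = p^e − p^(e−1). Factorise 3893 = 17 · 229. Then
  φ(3893) = (17 − 1) · (229 − 1) = 16 · 228 = 3648.
So there are 3648 such integers.

Final answer: 3648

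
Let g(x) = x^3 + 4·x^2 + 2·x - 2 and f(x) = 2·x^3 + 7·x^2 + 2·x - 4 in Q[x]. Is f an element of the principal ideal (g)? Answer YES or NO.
In Q[x] the ideal (g) consists of all multiples of g, so f ∈ (g) iff g | f, i.e. iff the remainder of f on division by g is 0. Divide f by g (g is monic, so eliminate the leading term of the running remainder at each step):
  leading term 2·x^3: subtract (2)·g(x) = 2·x^3 + 8·x^2 + 4·x - 4, leaving -x^2 - 2·x
The remainder r(x) = -x^2 - 2·x ≠ 0 (and deg r < deg g), so g ∤ f, i.e. f ∉ (g).

Final answer: NO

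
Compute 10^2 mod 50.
0

Use repeated squaring. Binary(2) = 10. Walk through the bits of the exponent 2 left-to-right: at each bit after the leading one, square the running value, then multiply by 10 if the bit is 1 (always reducing mod 50):
  bit 1 = 1 (leading): start with 10.
  bit 2 = 0: square 10^2 = 100 ≡ 0 (mod 50).
Final value: 10^2 ≡ 0 (mod 50).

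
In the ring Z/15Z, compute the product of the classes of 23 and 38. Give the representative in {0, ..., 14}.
4

Reduce the factors first: 23 ≡ 8, 38 ≡ 8 (mod 15), so 23 · 38 ≡ 8 · 8 (mod 15). 8 · 8 = 64. Dividing by 15: 64 = 4·15 + 4. So (23 · 38) mod 15 = 4.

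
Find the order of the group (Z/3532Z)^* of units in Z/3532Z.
|(Z/3532Z)^*| = 1764

(Z/3532Z)^* consists of the classes a with gcd(a, 3532) = 1, so its order is φ(3532). φ is multiplicative, with φ(p^e) = p^e − p^(e−1). Factorise 3532 = 2^2 · 883. Then
  φ(3532) = (2^2 − 2^1) · (883 − 1) = 2 · 882 = 1764.
Thus |(Z/3532Z)^*| = 1764.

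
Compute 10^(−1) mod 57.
Apply the extended Euclidean algorithm to (57, 10), tracking rows (r, s, t) with s·57 + t·10 = r. Each division r_prev = q·r_cur + r_new produces the new row as (previous row) − q·(current row):
  row A: (57, 1, 0)   [1·57 + 0·10 = 57]
  row B: (10, 0, 1)   [0·57 + 1·10 = 10]
  57 = 5·10 + 7   → row C = row A − 5·row B = (7, 1, −5)   [check: 1·57 − 5·10 = 7]
  10 = 1·7 + 3   → row D = row B − 1·row C = (3, −1, 6)   [check: −1·57 + 6·10 = 3]
  7 = 2·3 + 1   → row E = row C − 2·row D = (1, 3, −17)   [check: 3·57 − 17·10 = 1]
  3 = 3·1 + 0   → remainder 0, stop. gcd = 1 (last nonzero row E).
The gcd is 1, so 10 is invertible mod 57. The last nonzero row gives 3·57 − 17·10 = 1, so t = −17. So 10^(−1) ≡ −17 ≡ 40 (mod 57). Verify: 10 · 40 = 400 ≡ 1 (mod 57). ✓

Final answer: 10^(−1) ≡ 40 (mod 57)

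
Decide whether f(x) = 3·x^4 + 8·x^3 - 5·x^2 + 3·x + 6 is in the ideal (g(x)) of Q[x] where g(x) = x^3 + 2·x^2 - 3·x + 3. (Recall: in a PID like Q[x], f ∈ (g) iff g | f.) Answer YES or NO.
In Q[x] the ideal (g) consists of all multiples of g, so f ∈ (g) iff g | f, i.e. iff the remainder of f on division by g is 0. Divide f by g (g is monic, so eliminate the leading term of the running remainder at each step):
  leading term 3·x^4: subtract (3·x)·g(x) = 3·x^4 + 6·x^3 - 9·x^2 + 9·x, leaving 2·x^3 + 4·x^2 - 6·x + 6
  leading term 2·x^3: subtract (2)·g(x) = 2·x^3 + 4·x^2 - 6·x + 6, leaving 0
The remainder is 0, so f(x) = g(x) · h(x) with h(x) = 3·x + 2. Hence g | f, i.e. f ∈ (g).

Final answer: YES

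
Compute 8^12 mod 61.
58

Use repeated squaring. Binary(12) = 1100. Walk through the bits of the exponent 12 left-to-right: at each bit after the leading one, square the running value, then multiply by 8 if the bit is 1 (always reducing mod 61):
  bit 1 = 1 (leading): start with 8.
  bit 2 = 1: square 8^2 = 64 ≡ 3; bit is 1, so multiply 3·8 = 24 (mod 61).
  bit 3 = 0: square 24^2 = 576 ≡ 27 (mod 61).
  bit 4 = 0: square 27^2 = 729 ≡ 58 (mod 61).
Final value: 8^12 ≡ 58 (mod 61).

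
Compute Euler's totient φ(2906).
φ(2906) = 1452

φ is multiplicative, with φ(p^e) = p^e − p^(e−1). Factorise 2906 = 2 · 1453. Then
  φ(2906) = (2 − 1) · (1453 − 1) = 1 · 1452 = 1452.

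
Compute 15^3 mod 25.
0

Use repeated squaring. Binary(3) = 11. Walk through the bits of the exponent 3 left-to-right: at each bit after the leading one, square the running value, then multiply by 15 if the bit is 1 (always reducing mod 25):
  bit 1 = 1 (leading): start with 15.
  bit 2 = 1: square 15^2 = 225 ≡ 0; bit is 1, so multiply 0·15 = 0 (mod 25).
Final value: 15^3 ≡ 0 (mod 25).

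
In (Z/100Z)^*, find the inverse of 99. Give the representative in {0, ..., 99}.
Apply the extended Euclidean algorithm to (100, 99), tracking rows (r, s, t) with s·100 + t·99 = r. Each division r_prev = q·r_cur + r_new produces the new row as (previous row) − q·(current row):
  row A: (100, 1, 0)   [1·100 + 0·99 = 100]
  row B: (99, 0, 1)   [0·100 + 1·99 = 99]
  100 = 1·99 + 1   → row C = row A − 1·row B = (1, 1, −1)   [check: 1·100 − 1·99 = 1]
  99 = 99·1 + 0   → remainder 0, stop. gcd = 1 (last nonzero row C).
The gcd is 1, so 99 is invertible mod 100. The last nonzero row gives 1·100 − 1·99 = 1, so t = −1. So 99^(−1) ≡ −1 ≡ 99 (mod 100). Verify: 99 · 99 = 9801 ≡ 1 (mod 100). ✓

Final answer: 99^(−1) ≡ 99 (mod 100)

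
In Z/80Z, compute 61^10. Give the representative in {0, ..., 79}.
41

Use repeated squaring. Binary(10) = 1010. Walk through the bits of the exponent 10 left-to-right: at each bit after the leading one, square the running value, then multiply by 61 if the bit is 1 (always reducing mod 80):
  bit 1 = 1 (leading): start with 61.
  bit 2 = 0: square 61^2 = 3721 ≡ 41 (mod 80).
  bit 3 = 1: square 41^2 = 1681 ≡ 1; bit is 1, so multiply 1·61 = 61 (mod 80).
  bit 4 = 0: square 61^2 = 3721 ≡ 41 (mod 80).
Final value: 61^10 ≡ 41 (mod 80).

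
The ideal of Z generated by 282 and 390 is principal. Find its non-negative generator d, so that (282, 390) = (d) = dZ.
(282, 390) = (6); d = 6

In the PID Z, (a, b) is generated by gcd(a, b). Compute gcd(390, 282) with the extended Euclidean algorithm, tracking rows (r, s, t) with s·390 + t·282 = r:
  row A: (390, 1, 0)   [1·390 + 0·282 = 390]
  row B: (282, 0, 1)   [0·390 + 1·282 = 282]
  390 = 1·282 + 108   → row C = row A − 1·row B = (108, 1, −1)   [check: 1·390 − 1·282 = 108]
  282 = 2·108 + 66   → row D = row B − 2·row C = (66, −2, 3)   [check: −2·390 + 3·282 = 66]
  108 = 1·66 + 42   → row E = row C − 1·row D = (42, 3, −4)   [check: 3·390 − 4·282 = 42]
  66 = 1·42 + 24   → row F = row D − 1·row E = (24, −5, 7)   [check: −5·390 + 7·282 = 24]
  42 = 1·24 + 18   → row G = row E − 1·row F = (18, 8, −11)   [check: 8·390 − 11·282 = 18]
  24 = 1·18 + 6   → row H = row F − 1·row G = (6, −13, 18)   [check: −13·390 + 18·282 = 6]
  18 = 3·6 + 0   → remainder 0, stop. gcd = 6 (last nonzero row H).
So gcd(282, 390) = 6, with Bézout identity −13·390 + 18·282 = 6. Containment (⊇): the Bézout identity exhibits 6 as an element of (282, 390), giving (6) ⊆ (282, 390). Containment (⊆): since 6 | 282 and 6 | 390 (282 = 6·47, 390 = 6·65), every Z-linear combination of 282 and 390 is divisible by 6, so (282, 390) ⊆ (6). Therefore (282, 390) = (6), d = 6.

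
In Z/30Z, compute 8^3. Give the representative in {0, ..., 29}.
Use repeated squaring. Binary(3) = 11. Walk through the bits of the exponent 3 left-to-right: at each bit after the leading one, square the running value, then multiply by 8 if the bit is 1 (always reducing mod 30):
  bit 1 = 1 (leading): start with 8.
  bit 2 = 1: square 8^2 = 64 ≡ 4; bit is 1, so multiply 4·8 = 32 ≡ 2 (mod 30).
Final value: 8^3 ≡ 2 (mod 30).

Final answer: 2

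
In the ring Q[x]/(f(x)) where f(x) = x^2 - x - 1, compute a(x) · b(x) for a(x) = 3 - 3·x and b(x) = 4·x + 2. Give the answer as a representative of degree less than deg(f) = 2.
a · b ≡ -6·x - 6 (mod f(x))

First multiply in Q[x] without reducing: a · b = -12·x^2 + 6·x + 6. Now divide by f(x) = x^2 - x - 1, eliminating the leading term at each step:
  leading term -12·x^2: subtract (-12)·f(x) = -12·x^2 + 12·x + 12, leaving -6·x - 6
The degree is now < 2, so this is the remainder. Hence a · b ≡ -6·x - 6 in Q[x]/(f).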